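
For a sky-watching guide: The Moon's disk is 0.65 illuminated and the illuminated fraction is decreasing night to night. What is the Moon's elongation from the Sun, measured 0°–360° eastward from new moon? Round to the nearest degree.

cos θ = 1 − 2f = -0.300, giving a principal value of 107.5°.
Since the Moon is past full (waning), take the reflex angle: θ = 360° − 107.5° = 252.5°.

253°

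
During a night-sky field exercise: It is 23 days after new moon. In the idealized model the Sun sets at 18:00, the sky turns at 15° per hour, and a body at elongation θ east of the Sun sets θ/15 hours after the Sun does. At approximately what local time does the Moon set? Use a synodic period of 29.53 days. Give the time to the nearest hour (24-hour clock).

13:00

Phase angle: θ = 360°·(23 d)/(29.53 d) = 280.4°.
Delay after the Sun = 280.4° / (15°/h) ≈ 18.69 h.
18:00 + 18.69 h ≈ 12:42 → 13:00 to the nearest hour.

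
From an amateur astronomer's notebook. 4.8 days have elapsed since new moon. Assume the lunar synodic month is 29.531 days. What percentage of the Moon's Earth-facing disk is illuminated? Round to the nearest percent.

Elongation θ = 360° × 4.8/29.531 ≈ 58.5°.
Illuminated fraction = (1 − cos 58.5°)/2 = (1 − 0.522)/2 ≈ 0.239, so 24%.

24%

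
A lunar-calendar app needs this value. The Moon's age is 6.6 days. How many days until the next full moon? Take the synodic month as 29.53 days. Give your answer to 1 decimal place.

Full moon is 0.5 of the way through the cycle: age 0.5 × 29.53 = 14.765 d.
That is 14.765 − 6.6 = 8.165 days ahead.

8.2 days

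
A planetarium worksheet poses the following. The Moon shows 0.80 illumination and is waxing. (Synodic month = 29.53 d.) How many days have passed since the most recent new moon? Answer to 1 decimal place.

10.4 days

cos θ = 1 − 2f = -0.600, giving a principal value of 126.9°.
Before full moon the principal value applies: θ = 126.9°.
At 360°/29.53 d per day, 126.9° corresponds to 10.41 days.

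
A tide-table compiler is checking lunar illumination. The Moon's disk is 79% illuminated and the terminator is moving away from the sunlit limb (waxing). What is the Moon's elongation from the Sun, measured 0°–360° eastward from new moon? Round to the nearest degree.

cos θ = 1 − 2f = -0.580, giving a principal value of 125.5°.
Before full moon the principal value applies: θ = 125.5°.

125°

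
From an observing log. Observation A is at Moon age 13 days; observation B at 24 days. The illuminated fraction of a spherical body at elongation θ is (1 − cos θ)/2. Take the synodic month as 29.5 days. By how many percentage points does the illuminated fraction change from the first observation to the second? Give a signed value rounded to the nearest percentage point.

-66 percentage points

θ₁ = 360° × 13/29.5 = 158.6°, f₁ = (1 − cos θ₁)/2 = 0.966.
θ₂ = 360° × 24/29.5 = 292.9°, f₂ = (1 − cos θ₂)/2 = 0.306.
Change = f₂ − f₁ = -0.660 → -66 percentage points.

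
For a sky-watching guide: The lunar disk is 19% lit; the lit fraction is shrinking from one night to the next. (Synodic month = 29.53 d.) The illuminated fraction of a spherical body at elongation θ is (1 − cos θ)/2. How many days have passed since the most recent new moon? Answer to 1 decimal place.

Invert f = (1 − cos θ)/2 to get cos θ = 1 − 2(0.19) = 0.620, hence θ₀ = arccos 0.620 = 51.7°.
Waning ⇒ past full, so θ = 360° − 51.7° = 308.3°.
That fraction of the synodic month is 308.3/360 × 29.53 d ≈ 25.29 d.

25.3 days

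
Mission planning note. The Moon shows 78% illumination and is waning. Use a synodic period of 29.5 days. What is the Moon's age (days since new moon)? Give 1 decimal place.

19.3 days

Invert f = (1 − cos θ)/2 to get cos θ = 1 − 2(0.78) = -0.560, hence θ₀ = arccos -0.560 = 124.1°.
A waning Moon lies in 180°–360°, so θ = 360° − 124.1° = 235.9°.
Age = 29.5 × 235.9°/360° ≈ 19.33 days.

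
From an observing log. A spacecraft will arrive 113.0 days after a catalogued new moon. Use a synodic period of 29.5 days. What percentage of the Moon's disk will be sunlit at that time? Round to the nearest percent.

26%

Reduce mod P: 113.0 − 3×29.5 = 24.50 d into the current lunation.
Phase angle: θ = 360°·(24.50 d)/(29.5 d) = 299.0°.
cos 299.0° = 0.485, so f = (1 − 0.485)/2 = 0.258, so 26%.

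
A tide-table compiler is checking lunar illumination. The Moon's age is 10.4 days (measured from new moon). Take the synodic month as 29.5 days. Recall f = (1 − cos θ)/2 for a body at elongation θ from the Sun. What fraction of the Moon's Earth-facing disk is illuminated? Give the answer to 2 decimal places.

Phase angle: θ = 360°·(10.4 d)/(29.5 d) = 126.9°.
With cos θ = (-0.601), the lit fraction is (1 − (-0.601))/2 ≈ 0.800.

0.80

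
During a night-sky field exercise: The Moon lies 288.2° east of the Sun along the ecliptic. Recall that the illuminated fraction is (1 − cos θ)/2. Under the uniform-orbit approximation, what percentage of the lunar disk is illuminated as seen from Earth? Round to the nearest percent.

cos 288.2° = 0.312, so f = (1 − 0.312)/2 = 0.344, i.e. 34%.

34%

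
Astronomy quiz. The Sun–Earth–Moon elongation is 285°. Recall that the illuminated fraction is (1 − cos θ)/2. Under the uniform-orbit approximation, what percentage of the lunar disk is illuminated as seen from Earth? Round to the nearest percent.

Half-versine of 285°: (1 − 0.259)/2 = 0.371, i.e. 37%.

37%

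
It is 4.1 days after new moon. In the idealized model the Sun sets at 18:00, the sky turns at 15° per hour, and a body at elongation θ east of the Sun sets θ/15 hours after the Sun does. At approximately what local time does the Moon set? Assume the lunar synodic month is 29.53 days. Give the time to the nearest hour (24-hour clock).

Elongation θ = 360° × 4.1/29.53 ≈ 50.0°.
Delay after the Sun = 50.0° / (15°/h) ≈ 3.33 h.
18:00 + 3.33 h ≈ 21:20 → 21:00 to the nearest hour.

21:00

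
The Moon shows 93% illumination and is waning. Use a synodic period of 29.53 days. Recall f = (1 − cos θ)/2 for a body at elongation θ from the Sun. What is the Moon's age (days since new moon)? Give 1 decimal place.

17.3 days

From f = (1 − cos θ)/2: cos θ = 1 − 2×0.93 = -0.860; arccos → 149.3°.
Since the Moon is past full (waning), take the reflex angle: θ = 360° − 149.3° = 210.7°.
At 360°/29.53 d per day, 210.7° corresponds to 17.28 days.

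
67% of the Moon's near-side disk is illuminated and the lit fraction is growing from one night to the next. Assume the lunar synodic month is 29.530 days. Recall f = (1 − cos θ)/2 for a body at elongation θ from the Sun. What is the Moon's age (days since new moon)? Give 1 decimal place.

cos θ = 1 − 2f = -0.340, giving a principal value of 109.9°.
The Moon is waxing (0°–180°), so θ = 109.9° directly.
That fraction of the synodic month is 109.9/360 × 29.530 d ≈ 9.01 d.

9.0 days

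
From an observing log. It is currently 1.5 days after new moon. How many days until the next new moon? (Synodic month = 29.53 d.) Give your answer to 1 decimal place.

28.0 days

The next new moon completes the synodic month: 29.53 − 1.5 = 28.030 days.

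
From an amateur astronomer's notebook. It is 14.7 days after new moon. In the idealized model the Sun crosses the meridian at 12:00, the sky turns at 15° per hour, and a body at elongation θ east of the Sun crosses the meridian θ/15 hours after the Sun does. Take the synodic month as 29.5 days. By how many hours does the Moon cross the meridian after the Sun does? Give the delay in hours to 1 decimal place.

Phase angle: θ = 360°·(14.7 d)/(29.5 d) = 179.4°.
Delay after the Sun = 179.4° / (15°/h) ≈ 11.96 h.
So the Moon crosses the meridian 11.96 h after the Sun.

12.0 h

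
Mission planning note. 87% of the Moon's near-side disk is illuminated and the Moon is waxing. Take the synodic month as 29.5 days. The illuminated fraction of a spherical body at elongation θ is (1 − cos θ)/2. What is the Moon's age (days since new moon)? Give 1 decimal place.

11.3 days

From f = (1 − cos θ)/2: cos θ = 1 − 2×0.87 = -0.740; arccos → 137.7°.
Waxing ⇒ before full, so θ = 137.7°.
At 360°/29.5 d per day, 137.7° corresponds to 11.29 days.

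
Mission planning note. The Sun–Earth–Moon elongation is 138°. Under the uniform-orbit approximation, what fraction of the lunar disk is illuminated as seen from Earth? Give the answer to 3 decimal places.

0.872

f = (1 − cos 138°)/2 = (1 − (-0.743))/2 ≈ 0.872.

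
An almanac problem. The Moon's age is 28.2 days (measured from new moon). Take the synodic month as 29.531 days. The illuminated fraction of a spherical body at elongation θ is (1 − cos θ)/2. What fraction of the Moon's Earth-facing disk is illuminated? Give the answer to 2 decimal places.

Elongation θ = 360° × 28.2/29.531 ≈ 343.8°.
cos 343.8° = 0.960, so f = (1 − 0.960)/2 = 0.020.

0.02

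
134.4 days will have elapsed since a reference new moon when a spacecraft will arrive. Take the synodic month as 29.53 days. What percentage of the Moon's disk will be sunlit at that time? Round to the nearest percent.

134.4 d spans 4 complete synodic months (4 × 29.53 = 118.12 d) plus 16.28 d.
Phase angle: θ = 360°·(16.28 d)/(29.53 d) = 198.5°.
With cos θ = (-0.948), the lit fraction is (1 − (-0.948))/2 ≈ 0.974, so 97%.

97%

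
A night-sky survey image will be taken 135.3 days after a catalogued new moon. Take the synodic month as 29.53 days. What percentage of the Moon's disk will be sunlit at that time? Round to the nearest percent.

94%

135.3/29.53 = 4.582 lunations, so 4 complete cycles and 17.18 d into the next.
Phase angle: θ = 360°·(17.18 d)/(29.53 d) = 209.4°.
With cos θ = (-0.871), the lit fraction is (1 − (-0.871))/2 ≈ 0.935, so 94%.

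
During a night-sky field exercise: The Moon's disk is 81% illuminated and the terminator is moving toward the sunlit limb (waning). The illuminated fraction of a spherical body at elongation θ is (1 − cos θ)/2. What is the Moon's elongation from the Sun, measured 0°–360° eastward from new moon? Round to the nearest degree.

232°

cos θ = 1 − 2f = -0.620, giving a principal value of 128.3°.
A waning Moon lies in 180°–360°, so θ = 360° − 128.3° = 231.7°.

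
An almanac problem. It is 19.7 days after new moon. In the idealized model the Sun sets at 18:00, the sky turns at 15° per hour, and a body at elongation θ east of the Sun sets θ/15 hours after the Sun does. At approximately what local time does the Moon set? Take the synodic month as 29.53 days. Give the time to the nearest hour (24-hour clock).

10:00

The Moon has covered 19.7/29.53 of its cycle, so θ ≈ 360° × 19.7/29.53 = 240.2°.
The Moon trails the Sun by θ/15 = 240.2/15 ≈ 16.01 hours.
18:00 + 16.01 h ≈ 10:01 → 10:00 to the nearest hour.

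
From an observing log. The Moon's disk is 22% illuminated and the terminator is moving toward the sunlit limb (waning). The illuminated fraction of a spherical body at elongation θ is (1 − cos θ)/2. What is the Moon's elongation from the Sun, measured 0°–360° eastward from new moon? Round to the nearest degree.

From f = (1 − cos θ)/2: cos θ = 1 − 2×0.22 = 0.560; arccos → 55.9°.
Since the Moon is past full (waning), take the reflex angle: θ = 360° − 55.9° = 304.1°.

304°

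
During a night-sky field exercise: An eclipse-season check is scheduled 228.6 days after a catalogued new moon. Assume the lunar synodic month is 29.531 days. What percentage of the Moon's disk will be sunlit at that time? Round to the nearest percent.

53%

228.6/29.531 = 7.741 lunations, so 7 complete cycles and 21.88 d into the next.
Elongation θ = 360° × 21.88/29.531 ≈ 266.8°.
With cos θ = (-0.056), the lit fraction is (1 − (-0.056))/2 ≈ 0.528, so 53%.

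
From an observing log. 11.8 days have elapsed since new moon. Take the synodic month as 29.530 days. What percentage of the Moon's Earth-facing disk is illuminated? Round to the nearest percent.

Phase angle: θ = 360°·(11.8 d)/(29.530 d) = 143.9°.
With cos θ = (-0.808), the lit fraction is (1 − (-0.808))/2 ≈ 0.904, so 90%.

90%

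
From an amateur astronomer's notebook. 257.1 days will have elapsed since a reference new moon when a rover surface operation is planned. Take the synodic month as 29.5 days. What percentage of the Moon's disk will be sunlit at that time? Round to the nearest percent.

257.1/29.5 = 8.715 lunations, so 8 complete cycles and 21.10 d into the next.
Phase angle: θ = 360°·(21.10 d)/(29.5 d) = 257.5°.
Illuminated fraction = (1 − cos 257.5°)/2 = (1 − (-0.217))/2 ≈ 0.608, so 61%.

61%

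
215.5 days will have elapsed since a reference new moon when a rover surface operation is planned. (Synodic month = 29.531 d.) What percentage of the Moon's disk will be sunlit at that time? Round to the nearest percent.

65%

Reduce mod P: 215.5 − 7×29.531 = 8.78 d into the current lunation.
Elongation θ = 360° × 8.78/29.531 ≈ 107.1°.
With cos θ = (-0.294), the lit fraction is (1 − (-0.294))/2 ≈ 0.647, so 65%.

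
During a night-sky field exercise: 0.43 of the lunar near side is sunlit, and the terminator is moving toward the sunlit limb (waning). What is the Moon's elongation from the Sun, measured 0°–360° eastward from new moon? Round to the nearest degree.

278°

cos θ = 1 − 2f = 0.140, giving a principal value of 82.0°.
Since the Moon is past full (waning), take the reflex angle: θ = 360° − 82.0° = 278.0°.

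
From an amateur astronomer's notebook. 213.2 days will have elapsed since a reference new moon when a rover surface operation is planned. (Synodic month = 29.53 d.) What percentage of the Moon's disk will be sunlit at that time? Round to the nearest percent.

213.2 d spans 7 complete synodic months (7 × 29.53 = 206.71 d) plus 6.49 d.
Phase angle: θ = 360°·(6.49 d)/(29.53 d) = 79.1°.
With cos θ = 0.189, the lit fraction is (1 − 0.189)/2 ≈ 0.406, so 41%.

41%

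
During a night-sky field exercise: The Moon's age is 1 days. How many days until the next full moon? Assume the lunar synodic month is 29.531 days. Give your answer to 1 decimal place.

13.8 days

Full moon is 0.5 of the way through the cycle: age 0.5 × 29.531 = 14.765 d.
So 13.765 days remain (14.765 − 1).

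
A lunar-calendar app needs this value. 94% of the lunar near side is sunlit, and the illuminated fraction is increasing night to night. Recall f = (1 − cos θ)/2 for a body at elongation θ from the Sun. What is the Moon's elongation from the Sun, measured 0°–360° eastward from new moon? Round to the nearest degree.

cos θ = 1 − 2f = -0.880, giving a principal value of 151.6°.
Waxing ⇒ before full, so θ = 151.6°.

152°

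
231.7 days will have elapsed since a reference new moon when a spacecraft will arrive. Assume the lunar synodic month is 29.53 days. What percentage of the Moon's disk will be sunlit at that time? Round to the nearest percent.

Reduce mod P: 231.7 − 7×29.53 = 24.99 d into the current lunation.
Phase angle: θ = 360°·(24.99 d)/(29.53 d) = 304.7°.
With cos θ = 0.569, the lit fraction is (1 − 0.569)/2 ≈ 0.216, so 22%.

22%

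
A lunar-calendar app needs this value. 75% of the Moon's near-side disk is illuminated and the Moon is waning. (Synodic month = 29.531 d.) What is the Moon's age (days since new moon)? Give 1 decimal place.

From f = (1 − cos θ)/2: cos θ = 1 − 2×0.75 = -0.500; arccos → 120.0°.
Waning ⇒ past full, so θ = 360° − 120.0° = 240.0°.
That fraction of the synodic month is 240.0/360 × 29.531 d ≈ 19.69 d.

19.7 days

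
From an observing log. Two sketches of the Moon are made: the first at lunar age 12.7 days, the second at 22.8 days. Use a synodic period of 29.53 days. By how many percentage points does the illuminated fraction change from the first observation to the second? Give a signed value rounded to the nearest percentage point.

First observation: θ = 360°·12.7/29.53 = 154.8°, so f = 0.953.
Second observation: θ = 278.0°, f = 0.431.
Δf = 0.431 − 0.953 = -0.522, i.e. -52 pp.

-52 percentage points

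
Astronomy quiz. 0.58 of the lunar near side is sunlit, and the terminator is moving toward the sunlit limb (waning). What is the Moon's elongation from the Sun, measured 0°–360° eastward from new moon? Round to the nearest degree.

261°

From f = (1 − cos θ)/2: cos θ = 1 − 2×0.58 = -0.160; arccos → 99.2°.
A waning Moon lies in 180°–360°, so θ = 360° − 99.2° = 260.8°.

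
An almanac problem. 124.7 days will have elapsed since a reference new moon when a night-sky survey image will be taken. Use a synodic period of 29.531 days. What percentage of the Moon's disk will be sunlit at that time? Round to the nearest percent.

41%

124.7/29.531 = 4.223 lunations, so 4 complete cycles and 6.58 d into the next.
The Moon has covered 6.58/29.531 of its cycle, so θ ≈ 360° × 6.58/29.531 = 80.2°.
cos 80.2° = 0.171, so f = (1 − 0.171)/2 = 0.415, so 41%.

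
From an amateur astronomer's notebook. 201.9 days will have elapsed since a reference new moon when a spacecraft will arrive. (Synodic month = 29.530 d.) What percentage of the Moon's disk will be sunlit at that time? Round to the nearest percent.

24%

201.9 d spans 6 complete synodic months (6 × 29.530 = 177.18 d) plus 24.72 d.
Elongation θ = 360° × 24.72/29.530 ≈ 301.4°.
With cos θ = 0.520, the lit fraction is (1 − 0.520)/2 ≈ 0.240, so 24%.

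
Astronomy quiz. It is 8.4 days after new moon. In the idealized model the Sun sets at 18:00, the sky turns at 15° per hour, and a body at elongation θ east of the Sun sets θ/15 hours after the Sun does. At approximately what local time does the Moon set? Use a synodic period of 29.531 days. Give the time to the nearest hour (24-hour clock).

Elongation θ = 360° × 8.4/29.531 ≈ 102.4°.
The Moon trails the Sun by θ/15 = 102.4/15 ≈ 6.83 hours.
18:00 + 6.83 h ≈ 00:50 → 01:00 to the nearest hour.

01:00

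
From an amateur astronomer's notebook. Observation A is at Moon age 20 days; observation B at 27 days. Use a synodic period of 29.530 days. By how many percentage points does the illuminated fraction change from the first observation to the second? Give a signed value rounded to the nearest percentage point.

θ₁ = 360° × 20/29.530 = 243.8°, f₁ = (1 − cos θ₁)/2 = 0.721.
θ₂ = 360° × 27/29.530 = 329.2°, f₂ = (1 − cos θ₂)/2 = 0.071.
Change = f₂ − f₁ = -0.650 → -65 percentage points.

-65 pp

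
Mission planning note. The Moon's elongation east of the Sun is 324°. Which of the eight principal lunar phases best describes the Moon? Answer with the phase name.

waning crescent

The waning crescent sector spans roughly 292°–338°; 324° falls inside it.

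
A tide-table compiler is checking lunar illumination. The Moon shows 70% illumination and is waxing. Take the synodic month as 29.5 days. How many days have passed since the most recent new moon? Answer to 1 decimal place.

From f = (1 − cos θ)/2: cos θ = 1 − 2×0.70 = -0.400; arccos → 113.6°.
Before full moon the principal value applies: θ = 113.6°.
Age = 29.5 × 113.6°/360° ≈ 9.31 days.

9.3 days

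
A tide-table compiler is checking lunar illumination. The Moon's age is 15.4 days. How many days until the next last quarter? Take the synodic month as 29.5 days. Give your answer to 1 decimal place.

Last quarter is 0.75 of the way through the cycle: age 0.75 × 29.5 = 22.125 d.
So 6.725 days remain (22.125 − 15.4).

6.7 days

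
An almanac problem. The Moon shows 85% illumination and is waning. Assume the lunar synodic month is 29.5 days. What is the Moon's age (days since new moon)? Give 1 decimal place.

From f = (1 − cos θ)/2: cos θ = 1 − 2×0.85 = -0.700; arccos → 134.4°.
Waning ⇒ past full, so θ = 360° − 134.4° = 225.6°.
Age = 29.5 × 225.6°/360° ≈ 18.48 days.

18.5 days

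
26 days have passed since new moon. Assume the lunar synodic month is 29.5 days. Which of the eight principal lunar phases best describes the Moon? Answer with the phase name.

At 26/29.5 of the cycle, θ ≈ 317° — the waning crescent range.

waning crescent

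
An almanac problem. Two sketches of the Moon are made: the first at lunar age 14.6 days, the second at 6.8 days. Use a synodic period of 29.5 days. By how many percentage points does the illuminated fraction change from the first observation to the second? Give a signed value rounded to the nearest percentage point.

-56 pp

First observation: θ = 360°·14.6/29.5 = 178.2°, so f = 1.000.
Second observation: θ = 83.0°, f = 0.439.
Δf = 0.439 − 1.000 = -0.561, i.e. -56 pp.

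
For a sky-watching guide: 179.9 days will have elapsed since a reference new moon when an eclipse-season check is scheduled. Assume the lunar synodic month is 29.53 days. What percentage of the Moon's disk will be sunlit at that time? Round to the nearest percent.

8%

179.9 d spans 6 complete synodic months (6 × 29.53 = 177.18 d) plus 2.72 d.
Phase angle: θ = 360°·(2.72 d)/(29.53 d) = 33.2°.
cos 33.2° = 0.837, so f = (1 − 0.837)/2 = 0.081, so 8%.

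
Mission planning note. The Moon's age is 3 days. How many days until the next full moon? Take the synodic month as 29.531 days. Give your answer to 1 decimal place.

11.8 days

Full moon occurs at elongation 180°, i.e. at age 29.531 × 180/360 = 14.765 d.
That is 14.765 − 3 = 11.765 days ahead.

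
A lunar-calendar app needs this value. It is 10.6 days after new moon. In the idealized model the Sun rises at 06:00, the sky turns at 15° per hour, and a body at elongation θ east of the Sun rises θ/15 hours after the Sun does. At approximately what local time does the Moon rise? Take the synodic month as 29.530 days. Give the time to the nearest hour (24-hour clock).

15:00

Phase angle: θ = 360°·(10.6 d)/(29.530 d) = 129.2°.
At 15° of sky rotation per hour, 129.2° corresponds to a 8.61 h lag.
06:00 + 8.61 h ≈ 14:37 → 15:00 to the nearest hour.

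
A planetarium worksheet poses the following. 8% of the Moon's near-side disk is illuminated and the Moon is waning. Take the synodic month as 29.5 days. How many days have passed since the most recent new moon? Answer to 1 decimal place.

26.8 days

Invert f = (1 − cos θ)/2 to get cos θ = 1 − 2(0.08) = 0.840, hence θ₀ = arccos 0.840 = 32.9°.
A waning Moon lies in 180°–360°, so θ = 360° − 32.9° = 327.1°.
Age = 29.5 × 327.1°/360° ≈ 26.81 days.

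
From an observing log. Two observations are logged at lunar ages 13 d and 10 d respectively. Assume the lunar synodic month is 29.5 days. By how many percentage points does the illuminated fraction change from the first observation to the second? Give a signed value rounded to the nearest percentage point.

-20 percentage points

First observation: θ = 360°·13/29.5 = 158.6°, so f = 0.966.
Second observation: θ = 122.0°, f = 0.765.
Δf = 0.765 − 0.966 = -0.200, i.e. -20 pp.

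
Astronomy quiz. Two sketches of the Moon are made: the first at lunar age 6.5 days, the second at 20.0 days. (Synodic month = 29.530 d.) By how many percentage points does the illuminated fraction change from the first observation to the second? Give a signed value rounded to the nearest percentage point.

First observation: θ = 360°·6.5/29.530 = 79.2°, so f = 0.407.
Second observation: θ = 243.8°, f = 0.721.
Δf = 0.721 − 0.407 = +0.314, i.e. +31 pp.

+31 pp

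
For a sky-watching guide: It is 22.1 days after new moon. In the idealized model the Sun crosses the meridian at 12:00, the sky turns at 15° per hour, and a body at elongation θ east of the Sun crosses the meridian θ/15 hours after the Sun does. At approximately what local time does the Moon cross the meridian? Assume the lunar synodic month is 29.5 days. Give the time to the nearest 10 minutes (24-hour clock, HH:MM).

Elongation θ = 360° × 22.1/29.5 ≈ 269.7°.
The Moon trails the Sun by θ/15 = 269.7/15 ≈ 17.98 hours.
12:00 + 17.980 h ≈ 05:59 → 06:00 to the nearest ten minutes.

06:00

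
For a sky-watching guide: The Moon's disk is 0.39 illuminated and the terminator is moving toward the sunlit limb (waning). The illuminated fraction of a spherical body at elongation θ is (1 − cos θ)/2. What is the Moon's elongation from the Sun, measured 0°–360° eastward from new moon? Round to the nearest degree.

283°

cos θ = 1 − 2f = 0.220, giving a principal value of 77.3°.
Since the Moon is past full (waning), take the reflex angle: θ = 360° − 77.3° = 282.7°.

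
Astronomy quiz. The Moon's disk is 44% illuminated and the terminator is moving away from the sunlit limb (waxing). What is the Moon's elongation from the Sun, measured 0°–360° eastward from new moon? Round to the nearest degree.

83°

Invert f = (1 − cos θ)/2 to get cos θ = 1 − 2(0.44) = 0.120, hence θ₀ = arccos 0.120 = 83.1°.
Waxing ⇒ before full, so θ = 83.1°.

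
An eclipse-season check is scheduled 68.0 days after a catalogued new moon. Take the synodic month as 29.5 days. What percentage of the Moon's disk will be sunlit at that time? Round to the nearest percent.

67%

Reduce mod P: 68.0 − 2×29.5 = 9.00 d into the current lunation.
The Moon has covered 9.00/29.5 of its cycle, so θ ≈ 360° × 9.00/29.5 = 109.8°.
Illuminated fraction = (1 − cos 109.8°)/2 = (1 − (-0.339))/2 ≈ 0.670, so 67%.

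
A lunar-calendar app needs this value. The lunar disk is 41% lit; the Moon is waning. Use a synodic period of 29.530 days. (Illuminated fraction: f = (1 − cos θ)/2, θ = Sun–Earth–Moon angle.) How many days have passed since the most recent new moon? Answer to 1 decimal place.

23.0 days

Invert f = (1 − cos θ)/2 to get cos θ = 1 − 2(0.41) = 0.180, hence θ₀ = arccos 0.180 = 79.6°.
A waning Moon lies in 180°–360°, so θ = 360° − 79.6° = 280.4°.
That fraction of the synodic month is 280.4/360 × 29.530 d ≈ 23.00 d.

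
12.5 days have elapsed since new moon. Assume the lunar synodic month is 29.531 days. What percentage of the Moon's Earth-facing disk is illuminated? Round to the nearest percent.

94%

Phase angle: θ = 360°·(12.5 d)/(29.531 d) = 152.4°.
cos 152.4° = (-0.886), so f = (1 − (-0.886))/2 = 0.943, so 94%.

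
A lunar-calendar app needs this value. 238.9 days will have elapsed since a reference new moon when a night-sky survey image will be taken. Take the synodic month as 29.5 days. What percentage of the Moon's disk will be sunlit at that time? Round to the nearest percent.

238.9 d spans 8 complete synodic months (8 × 29.5 = 236.00 d) plus 2.90 d.
Phase angle: θ = 360°·(2.90 d)/(29.5 d) = 35.4°.
cos 35.4° = 0.815, so f = (1 − 0.815)/2 = 0.092, so 9%.

9%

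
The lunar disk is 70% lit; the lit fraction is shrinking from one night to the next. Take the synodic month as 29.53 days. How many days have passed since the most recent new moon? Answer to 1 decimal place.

Invert f = (1 − cos θ)/2 to get cos θ = 1 − 2(0.70) = -0.400, hence θ₀ = arccos -0.400 = 113.6°.
A waning Moon lies in 180°–360°, so θ = 360° − 113.6° = 246.4°.
That fraction of the synodic month is 246.4/360 × 29.53 d ≈ 20.21 d.

20.2 days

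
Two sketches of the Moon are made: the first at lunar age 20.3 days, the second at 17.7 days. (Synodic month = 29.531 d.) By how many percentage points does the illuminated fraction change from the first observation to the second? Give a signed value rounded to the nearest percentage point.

+21 percentage points

First observation: θ = 360°·20.3/29.531 = 247.5°, so f = 0.692.
Second observation: θ = 215.8°, f = 0.906.
Δf = 0.906 − 0.692 = +0.214, i.e. +21 pp.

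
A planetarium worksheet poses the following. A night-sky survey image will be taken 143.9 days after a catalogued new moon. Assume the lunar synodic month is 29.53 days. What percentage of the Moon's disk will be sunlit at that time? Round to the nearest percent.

143.9/29.53 = 4.873 lunations, so 4 complete cycles and 25.78 d into the next.
Elongation θ = 360° × 25.78/29.53 ≈ 314.3°.
With cos θ = 0.698, the lit fraction is (1 − 0.698)/2 ≈ 0.151, so 15%.

15%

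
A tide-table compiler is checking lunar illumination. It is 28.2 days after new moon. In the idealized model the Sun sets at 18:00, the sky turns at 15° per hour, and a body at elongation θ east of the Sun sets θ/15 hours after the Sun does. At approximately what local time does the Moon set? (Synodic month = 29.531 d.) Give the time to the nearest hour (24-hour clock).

Elongation θ = 360° × 28.2/29.531 ≈ 343.8°.
At 15° of sky rotation per hour, 343.8° corresponds to a 22.92 h lag.
18:00 + 22.92 h ≈ 16:55 → 17:00 to the nearest hour.

17:00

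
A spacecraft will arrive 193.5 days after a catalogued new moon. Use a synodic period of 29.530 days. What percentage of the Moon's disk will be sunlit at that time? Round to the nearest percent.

193.5 d spans 6 complete synodic months (6 × 29.530 = 177.18 d) plus 16.32 d.
Phase angle: θ = 360°·(16.32 d)/(29.530 d) = 199.0°.
Illuminated fraction = (1 − cos 199.0°)/2 = (1 − (-0.946))/2 ≈ 0.973, so 97%.

97%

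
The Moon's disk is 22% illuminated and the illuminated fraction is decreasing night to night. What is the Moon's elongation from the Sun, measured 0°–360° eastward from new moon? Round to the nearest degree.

cos θ = 1 − 2f = 0.560, giving a principal value of 55.9°.
Waning ⇒ past full, so θ = 360° − 55.9° = 304.1°.

304°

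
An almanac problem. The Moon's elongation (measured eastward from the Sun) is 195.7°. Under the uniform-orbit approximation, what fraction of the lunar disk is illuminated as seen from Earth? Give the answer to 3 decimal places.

cos 195.7° = (-0.963), so f = (1 − (-0.963))/2 = 0.981.

0.981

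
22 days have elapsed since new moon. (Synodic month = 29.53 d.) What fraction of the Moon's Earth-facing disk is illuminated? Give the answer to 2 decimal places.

Phase angle: θ = 360°·(22 d)/(29.53 d) = 268.2°.
With cos θ = (-0.031), the lit fraction is (1 − (-0.031))/2 ≈ 0.516.

0.52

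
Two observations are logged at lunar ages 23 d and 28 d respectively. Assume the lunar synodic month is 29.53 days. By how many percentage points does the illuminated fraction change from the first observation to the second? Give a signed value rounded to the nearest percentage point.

θ₁ = 360° × 23/29.53 = 280.4°, f₁ = (1 − cos θ₁)/2 = 0.410.
θ₂ = 360° × 28/29.53 = 341.3°, f₂ = (1 − cos θ₂)/2 = 0.026.
Change = f₂ − f₁ = -0.384 → -38 percentage points.

-38 percentage points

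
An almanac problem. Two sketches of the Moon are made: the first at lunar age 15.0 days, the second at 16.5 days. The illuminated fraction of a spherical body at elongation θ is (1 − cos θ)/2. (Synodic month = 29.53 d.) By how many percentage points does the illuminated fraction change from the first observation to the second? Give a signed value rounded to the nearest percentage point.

-3 pp

First observation: θ = 360°·15.0/29.53 = 182.9°, so f = 0.999.
Second observation: θ = 201.2°, f = 0.966.
Δf = 0.966 − 0.999 = -0.033, i.e. -3 pp.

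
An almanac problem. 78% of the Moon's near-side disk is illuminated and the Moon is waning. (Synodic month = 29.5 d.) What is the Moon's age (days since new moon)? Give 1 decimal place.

19.3 days

cos θ = 1 − 2f = -0.560, giving a principal value of 124.1°.
Waning ⇒ past full, so θ = 360° − 124.1° = 235.9°.
That fraction of the synodic month is 235.9/360 × 29.5 d ≈ 19.33 d.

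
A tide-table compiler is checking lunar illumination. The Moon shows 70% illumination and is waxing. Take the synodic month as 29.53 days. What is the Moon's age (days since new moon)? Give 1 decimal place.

From f = (1 − cos θ)/2: cos θ = 1 − 2×0.70 = -0.400; arccos → 113.6°.
Before full moon the principal value applies: θ = 113.6°.
That fraction of the synodic month is 113.6/360 × 29.53 d ≈ 9.32 d.

9.3 days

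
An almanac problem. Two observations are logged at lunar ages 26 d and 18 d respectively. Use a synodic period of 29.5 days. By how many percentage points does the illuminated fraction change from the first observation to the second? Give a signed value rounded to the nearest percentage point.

+75 pp

θ₁ = 360° × 26/29.5 = 317.3°, f₁ = (1 − cos θ₁)/2 = 0.133.
θ₂ = 360° × 18/29.5 = 219.7°, f₂ = (1 − cos θ₂)/2 = 0.885.
Change = f₂ − f₁ = +0.752 → +75 percentage points.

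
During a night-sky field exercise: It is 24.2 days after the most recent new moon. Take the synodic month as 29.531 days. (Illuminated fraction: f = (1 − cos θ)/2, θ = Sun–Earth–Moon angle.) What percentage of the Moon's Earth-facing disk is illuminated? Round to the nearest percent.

29%

Phase angle: θ = 360°·(24.2 d)/(29.531 d) = 295.0°.
Illuminated fraction = (1 − cos 295.0°)/2 = (1 − 0.423)/2 ≈ 0.289, so 29%.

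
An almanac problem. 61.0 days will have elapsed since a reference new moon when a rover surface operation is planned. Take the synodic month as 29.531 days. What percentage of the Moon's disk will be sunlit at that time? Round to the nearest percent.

61.0 d spans 2 complete synodic months (2 × 29.531 = 59.06 d) plus 1.94 d.
Phase angle: θ = 360°·(1.94 d)/(29.531 d) = 23.6°.
Illuminated fraction = (1 − cos 23.6°)/2 = (1 − 0.916)/2 ≈ 0.042, so 4%.

4%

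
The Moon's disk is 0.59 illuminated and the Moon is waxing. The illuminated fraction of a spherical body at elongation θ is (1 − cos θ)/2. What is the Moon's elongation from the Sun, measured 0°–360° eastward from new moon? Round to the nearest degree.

From f = (1 − cos θ)/2: cos θ = 1 − 2×0.59 = -0.180; arccos → 100.4°.
The Moon is waxing (0°–180°), so θ = 100.4° directly.

100°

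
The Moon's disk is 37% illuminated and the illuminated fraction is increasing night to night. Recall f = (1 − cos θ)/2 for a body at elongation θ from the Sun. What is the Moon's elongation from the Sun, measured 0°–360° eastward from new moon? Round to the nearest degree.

75°

From f = (1 − cos θ)/2: cos θ = 1 − 2×0.37 = 0.260; arccos → 74.9°.
Before full moon the principal value applies: θ = 74.9°.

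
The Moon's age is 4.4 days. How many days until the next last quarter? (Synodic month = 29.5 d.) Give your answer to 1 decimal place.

17.7 days

Last quarter occurs at elongation 270°, i.e. at age 29.5 × 270/360 = 22.125 d.
That is 22.125 − 4.4 = 17.725 days ahead.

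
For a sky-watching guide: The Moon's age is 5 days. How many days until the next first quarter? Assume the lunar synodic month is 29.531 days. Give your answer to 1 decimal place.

First quarter occurs at elongation 90°, i.e. at age 29.531 × 90/360 = 7.383 d.
So 2.383 days remain (7.383 − 5).

2.4 days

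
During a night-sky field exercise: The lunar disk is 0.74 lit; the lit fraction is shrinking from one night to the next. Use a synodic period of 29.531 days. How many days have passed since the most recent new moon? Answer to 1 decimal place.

19.8 days

cos θ = 1 − 2f = -0.480, giving a principal value of 118.7°.
Since the Moon is past full (waning), take the reflex angle: θ = 360° − 118.7° = 241.3°.
At 360°/29.531 d per day, 241.3° corresponds to 19.80 days.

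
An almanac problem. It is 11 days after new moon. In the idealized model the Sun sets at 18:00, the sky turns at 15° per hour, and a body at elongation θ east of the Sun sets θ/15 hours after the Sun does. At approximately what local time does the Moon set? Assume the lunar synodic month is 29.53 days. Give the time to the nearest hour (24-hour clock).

03:00

Phase angle: θ = 360°·(11 d)/(29.53 d) = 134.1°.
The Moon trails the Sun by θ/15 = 134.1/15 ≈ 8.94 hours.
18:00 + 8.94 h ≈ 02:56 → 03:00 to the nearest hour.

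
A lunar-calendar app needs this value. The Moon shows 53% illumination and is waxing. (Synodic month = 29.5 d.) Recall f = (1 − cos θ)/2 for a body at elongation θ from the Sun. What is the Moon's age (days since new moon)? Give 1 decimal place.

7.7 days

Invert f = (1 − cos θ)/2 to get cos θ = 1 − 2(0.53) = -0.060, hence θ₀ = arccos -0.060 = 93.4°.
Waxing ⇒ before full, so θ = 93.4°.
That fraction of the synodic month is 93.4/360 × 29.5 d ≈ 7.66 d.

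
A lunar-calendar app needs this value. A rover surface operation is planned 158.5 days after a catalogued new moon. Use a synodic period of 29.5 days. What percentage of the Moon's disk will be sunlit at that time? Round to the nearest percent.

158.5 d spans 5 complete synodic months (5 × 29.5 = 147.50 d) plus 11.00 d.
The Moon has covered 11.00/29.5 of its cycle, so θ ≈ 360° × 11.00/29.5 = 134.2°.
With cos θ = (-0.698), the lit fraction is (1 − (-0.698))/2 ≈ 0.849, so 85%.

85%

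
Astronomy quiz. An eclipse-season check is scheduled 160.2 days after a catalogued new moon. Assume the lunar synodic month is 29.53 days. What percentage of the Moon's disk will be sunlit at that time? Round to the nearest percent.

95%

Reduce mod P: 160.2 − 5×29.53 = 12.55 d into the current lunation.
Elongation θ = 360° × 12.55/29.53 ≈ 153.0°.
cos 153.0° = (-0.891), so f = (1 − (-0.891))/2 = 0.945, so 95%.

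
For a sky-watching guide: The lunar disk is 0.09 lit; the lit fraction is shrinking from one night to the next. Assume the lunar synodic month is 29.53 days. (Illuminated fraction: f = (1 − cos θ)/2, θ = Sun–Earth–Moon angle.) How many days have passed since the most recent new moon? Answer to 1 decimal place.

26.7 days

cos θ = 1 − 2f = 0.820, giving a principal value of 34.9°.
Waning ⇒ past full, so θ = 360° − 34.9° = 325.1°.
Age = 29.53 × 325.1°/360° ≈ 26.67 days.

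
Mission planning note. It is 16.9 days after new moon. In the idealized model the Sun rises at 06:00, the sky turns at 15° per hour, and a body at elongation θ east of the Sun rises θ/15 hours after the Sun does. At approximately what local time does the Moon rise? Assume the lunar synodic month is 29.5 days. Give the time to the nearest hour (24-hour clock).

20:00

Phase angle: θ = 360°·(16.9 d)/(29.5 d) = 206.2°.
The Moon trails the Sun by θ/15 = 206.2/15 ≈ 13.75 hours.
06:00 + 13.75 h ≈ 19:45 → 20:00 to the nearest hour.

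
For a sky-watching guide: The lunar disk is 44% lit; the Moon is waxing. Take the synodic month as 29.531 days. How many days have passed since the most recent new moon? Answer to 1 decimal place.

6.8 days

From f = (1 − cos θ)/2: cos θ = 1 − 2×0.44 = 0.120; arccos → 83.1°.
Before full moon the principal value applies: θ = 83.1°.
At 360°/29.531 d per day, 83.1° corresponds to 6.82 days.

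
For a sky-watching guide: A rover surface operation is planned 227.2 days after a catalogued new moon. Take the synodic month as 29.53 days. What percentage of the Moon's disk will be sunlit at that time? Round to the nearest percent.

67%

Reduce mod P: 227.2 − 7×29.53 = 20.49 d into the current lunation.
The Moon has covered 20.49/29.53 of its cycle, so θ ≈ 360° × 20.49/29.53 = 249.8°.
With cos θ = (-0.345), the lit fraction is (1 − (-0.345))/2 ≈ 0.673, so 67%.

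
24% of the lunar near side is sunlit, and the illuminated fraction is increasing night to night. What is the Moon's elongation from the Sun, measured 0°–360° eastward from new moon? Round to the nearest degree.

59°

cos θ = 1 − 2f = 0.520, giving a principal value of 58.7°.
The Moon is waxing (0°–180°), so θ = 58.7° directly.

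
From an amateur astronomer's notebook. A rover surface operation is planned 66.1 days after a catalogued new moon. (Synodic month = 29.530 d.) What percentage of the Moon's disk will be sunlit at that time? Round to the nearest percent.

46%

Reduce mod P: 66.1 − 2×29.530 = 7.04 d into the current lunation.
Elongation θ = 360° × 7.04/29.530 ≈ 85.8°.
cos 85.8° = 0.073, so f = (1 − 0.073)/2 = 0.464, so 46%.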